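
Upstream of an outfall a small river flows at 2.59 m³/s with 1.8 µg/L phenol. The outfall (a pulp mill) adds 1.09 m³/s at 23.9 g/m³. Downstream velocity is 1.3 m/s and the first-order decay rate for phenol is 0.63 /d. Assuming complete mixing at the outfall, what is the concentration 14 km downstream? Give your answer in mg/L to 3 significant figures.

1.8 µg/L = 0.0018 mg/L.
After complete mixing, C₀ = (1.09·23.9 + 2.59·0.0018) / 3.68 = 7.08 mg/L.
Travel time t = 1.4e+04 m / 1.3 m/s = 1.077e+04 s = 0.1246 d.
C = 7.08·exp(−0.63·0.1246) = 7.08·0.9245 = 6.546 mg/L.

6.55 mg/L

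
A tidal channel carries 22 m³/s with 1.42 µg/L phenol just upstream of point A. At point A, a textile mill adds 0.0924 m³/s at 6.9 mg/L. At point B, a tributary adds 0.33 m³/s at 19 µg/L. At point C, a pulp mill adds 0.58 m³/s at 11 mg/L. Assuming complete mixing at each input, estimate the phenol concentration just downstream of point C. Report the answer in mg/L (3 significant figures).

1.42 µg/L = 0.00142 mg/L.
After input A: C = (22·0.00142 + 0.0924·6.9) / 22.09 = 0.03027 mg/L.
19 µg/L = 0.019 mg/L.
After input B: C = (22.09·0.03027 + 0.33·0.019) / 22.42 = 0.03011 mg/L.
After input C: C = (22.42·0.03011 + 0.58·11) / 23 = 0.3067 mg/L.

0.307 mg/L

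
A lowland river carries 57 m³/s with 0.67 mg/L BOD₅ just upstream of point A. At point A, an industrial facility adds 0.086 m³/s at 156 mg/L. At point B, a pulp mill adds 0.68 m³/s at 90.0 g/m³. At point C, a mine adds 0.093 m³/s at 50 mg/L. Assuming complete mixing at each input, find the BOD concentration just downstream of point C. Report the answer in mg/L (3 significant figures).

2.03 mg/L

After input A: C = (57·0.67 + 0.086·156) / 57.09 = 0.904 mg/L.
After input B: C = (57.09·0.904 + 0.68·90) / 57.77 = 1.953 mg/L.
After input C: C = (57.77·1.953 + 0.093·50) / 57.86 = 2.03 mg/L.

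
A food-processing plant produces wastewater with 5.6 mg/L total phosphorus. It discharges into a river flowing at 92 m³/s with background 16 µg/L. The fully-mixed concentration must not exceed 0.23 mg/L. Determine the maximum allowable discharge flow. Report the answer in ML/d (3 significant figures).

16 µg/L = 0.016 mg/L.
Mass balance at complete mixing: C_std·(Q_w + Q_r) = Q_w·C_e + Q_r·C_b.
Rearranging, Q_w = Q_r·(C_std − C_b)/(C_e − C_std) = 92·(0.23 − 0.016) / (5.6 − 0.23) = 3.666 m³/s.
= 316.8 ML/d.

317 ML/d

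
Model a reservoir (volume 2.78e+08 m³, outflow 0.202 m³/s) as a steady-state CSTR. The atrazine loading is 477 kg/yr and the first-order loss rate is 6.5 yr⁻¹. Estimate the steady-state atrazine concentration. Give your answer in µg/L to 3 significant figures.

0.263 µg/L

Outflow Q = 0.202 m³/s × 3.156e+07 s/yr = 6.375e+06 m³/yr.
Steady-state CSTR mass balance: W = Q·C + k·V·C, so C = W/(Q + kV).
Q + kV = 6.375e+06 + 6.5·2.78e+08 = 1.813e+09 m³/yr.
C = 477/1.813e+09 = 2.63e-07 kg/m³ = 0.000263 mg/L = 0.263 µg/L.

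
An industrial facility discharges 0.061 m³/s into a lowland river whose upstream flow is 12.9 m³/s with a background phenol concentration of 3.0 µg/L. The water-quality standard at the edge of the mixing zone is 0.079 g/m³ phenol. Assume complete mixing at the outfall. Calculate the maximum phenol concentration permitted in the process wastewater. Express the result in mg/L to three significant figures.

3.0 µg/L = 0.003 mg/L.
Mass balance: 0.079·12.96 = 0.061·Cₑ + 12.9·0.003.
Cₑ = (1.024 − 0.0387) / 0.061 = 16.15 mg/L.

16.2 mg/L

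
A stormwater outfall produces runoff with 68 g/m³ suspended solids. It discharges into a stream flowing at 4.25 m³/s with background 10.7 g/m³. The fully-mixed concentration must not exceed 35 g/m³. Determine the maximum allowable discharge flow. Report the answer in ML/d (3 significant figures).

Mass balance at complete mixing: C_std·(Q_w + Q_r) = Q_w·C_e + Q_r·C_b.
Rearranging, Q_w = Q_r·(C_std − C_b)/(C_e − C_std) = 4.25·(35 − 10.7) / (68 − 35) = 3.13 m³/s.
= 270.4 ML/d.

270 ML/d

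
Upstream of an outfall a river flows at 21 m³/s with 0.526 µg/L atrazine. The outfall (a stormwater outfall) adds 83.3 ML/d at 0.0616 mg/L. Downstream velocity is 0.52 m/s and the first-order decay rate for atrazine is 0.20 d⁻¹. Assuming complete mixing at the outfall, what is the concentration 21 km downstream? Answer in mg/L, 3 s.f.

0.00292 mg/L

83.3 ML/d = 0.9641 m³/s.
0.526 µg/L = 0.000526 mg/L.
After complete mixing, C₀ = (0.9641·0.0616 + 21·0.000526) / 21.96 = 0.003207 mg/L.
Travel time t = 2.1e+04 m / 0.52 m/s = 4.038e+04 s = 0.4674 d.
C = 0.003207·exp(−0.20·0.4674) = 0.003207·0.9108 = 0.002921 mg/L.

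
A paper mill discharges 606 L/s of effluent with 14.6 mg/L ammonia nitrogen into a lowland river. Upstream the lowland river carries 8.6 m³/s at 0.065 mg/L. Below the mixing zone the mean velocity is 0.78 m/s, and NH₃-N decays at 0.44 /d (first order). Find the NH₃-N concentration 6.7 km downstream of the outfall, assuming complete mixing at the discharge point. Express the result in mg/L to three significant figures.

606 L/s = 0.606 m³/s.
After complete mixing, C₀ = (0.606·14.6 + 8.6·0.065) / 9.206 = 1.022 mg/L.
Travel time t = 6700 m / 0.78 m/s = 8590 s = 0.09942 d.
C = 1.022·exp(−0.44·0.09942) = 1.022·0.9572 = 0.9781 mg/L.

0.978 mg/L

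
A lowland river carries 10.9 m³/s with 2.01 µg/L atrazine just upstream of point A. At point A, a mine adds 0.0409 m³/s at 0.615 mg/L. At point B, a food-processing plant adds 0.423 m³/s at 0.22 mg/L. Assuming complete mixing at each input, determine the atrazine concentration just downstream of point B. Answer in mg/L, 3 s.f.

0.0123 mg/L

2.01 µg/L = 0.00201 mg/L.
After input A: C = (10.9·0.00201 + 0.0409·0.615) / 10.94 = 0.004302 mg/L.
After input B: C = (10.94·0.004302 + 0.423·0.22) / 11.36 = 0.01233 mg/L.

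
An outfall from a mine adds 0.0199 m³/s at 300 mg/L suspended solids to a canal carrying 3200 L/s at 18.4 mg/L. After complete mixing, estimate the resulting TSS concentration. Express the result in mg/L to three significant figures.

20.1 mg/L

3200 L/s = 3.2 m³/s.
Flow-weighted mixing gives C = (0.0199·300 + 3.2·18.4) / (0.0199 + 3.2) = 64.85/3.22 = 20.14 mg/L.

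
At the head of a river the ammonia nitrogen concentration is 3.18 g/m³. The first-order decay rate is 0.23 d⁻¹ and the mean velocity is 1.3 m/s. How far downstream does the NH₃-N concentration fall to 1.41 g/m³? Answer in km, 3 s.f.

397 km

From C = C₀·e^(−kt), t = ln(C₀/C)/k = ln(3.18/1.41)/0.23 = 0.8133/0.23 = 3.536 d.
Distance = v·t = 1.3 m/s × 3.055e+05 s = 3.972e+05 m = 397.2 km.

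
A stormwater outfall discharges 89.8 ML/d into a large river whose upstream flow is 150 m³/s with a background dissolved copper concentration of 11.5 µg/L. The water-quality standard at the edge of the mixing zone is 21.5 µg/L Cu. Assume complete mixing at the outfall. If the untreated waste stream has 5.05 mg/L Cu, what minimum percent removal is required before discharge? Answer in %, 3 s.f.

89.8 ML/d = 1.039 m³/s.
11.5 µg/L = 0.0115 mg/L.
21.5 µg/L = 0.0215 mg/L.
Mass balance: 0.0215·151 = 1.039·Cₑ + 150·0.0115.
Cₑ = (3.247 − 1.725) / 1.039 = 1.465 mg/L.
Required removal = 1 − 1.465/5.05 = 71 %.

71.0 %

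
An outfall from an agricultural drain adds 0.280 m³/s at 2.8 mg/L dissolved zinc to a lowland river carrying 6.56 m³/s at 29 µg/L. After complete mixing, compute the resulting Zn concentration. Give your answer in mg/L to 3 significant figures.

0.142 mg/L

29 µg/L = 0.029 mg/L.
By mass balance at complete mixing, C = (0.28·2.8 + 6.56·0.029) / (0.28 + 6.56) = 0.9742/6.84 = 0.1424 mg/L.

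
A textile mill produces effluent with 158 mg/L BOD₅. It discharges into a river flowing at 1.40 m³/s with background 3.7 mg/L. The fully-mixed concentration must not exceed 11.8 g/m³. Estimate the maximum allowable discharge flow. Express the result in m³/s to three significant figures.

0.0776 m³/s

Mass balance at complete mixing: C_std·(Q_w + Q_r) = Q_w·C_e + Q_r·C_b.
Rearranging, Q_w = Q_r·(C_std − C_b)/(C_e − C_std) = 1.40·(11.8 − 3.7) / (158 − 11.8) = 0.07756 m³/s.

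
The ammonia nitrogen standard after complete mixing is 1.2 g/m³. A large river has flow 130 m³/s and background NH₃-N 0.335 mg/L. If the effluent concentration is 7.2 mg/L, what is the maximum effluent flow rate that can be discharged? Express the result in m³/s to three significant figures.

18.7 m³/s

Mass balance at complete mixing: C_std·(Q_w + Q_r) = Q_w·C_e + Q_r·C_b.
Rearranging, Q_w = Q_r·(C_std − C_b)/(C_e − C_std) = 130·(1.2 − 0.335) / (7.2 − 1.2) = 18.74 m³/s.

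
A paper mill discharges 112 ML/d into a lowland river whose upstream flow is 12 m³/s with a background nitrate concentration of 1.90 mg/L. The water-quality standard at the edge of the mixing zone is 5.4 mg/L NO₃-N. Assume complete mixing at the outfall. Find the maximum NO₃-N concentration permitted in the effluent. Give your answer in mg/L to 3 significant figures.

37.8 mg/L

112 ML/d = 1.296 m³/s.
Mass balance: 5.4·13.3 = 1.296·Cₑ + 12·1.9.
Cₑ = (71.8 − 22.8) / 1.296 = 37.8 mg/L.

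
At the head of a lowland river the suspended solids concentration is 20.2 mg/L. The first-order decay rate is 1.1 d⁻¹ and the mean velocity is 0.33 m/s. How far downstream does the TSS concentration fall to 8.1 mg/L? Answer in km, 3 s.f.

23.7 km

From C = C₀·e^(−kt), t = ln(C₀/C)/k = ln(20.2/8.1)/1.1 = 0.9138/1.1 = 0.8307 d.
Distance = v·t = 0.33 m/s × 7.178e+04 s = 2.369e+04 m = 23.69 km.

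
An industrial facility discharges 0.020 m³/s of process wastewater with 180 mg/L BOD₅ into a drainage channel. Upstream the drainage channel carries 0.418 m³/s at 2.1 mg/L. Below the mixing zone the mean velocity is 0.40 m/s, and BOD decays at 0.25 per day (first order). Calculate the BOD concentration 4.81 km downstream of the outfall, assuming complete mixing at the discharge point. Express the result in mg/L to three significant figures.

9.87 mg/L

After complete mixing, C₀ = (0.02·180 + 0.418·2.1) / 0.438 = 10.22 mg/L.
Travel time t = 4810 m / 0.40 m/s = 1.202e+04 s = 0.1392 d.
C = 10.22·exp(−0.25·0.1392) = 10.22·0.9658 = 9.874 mg/L.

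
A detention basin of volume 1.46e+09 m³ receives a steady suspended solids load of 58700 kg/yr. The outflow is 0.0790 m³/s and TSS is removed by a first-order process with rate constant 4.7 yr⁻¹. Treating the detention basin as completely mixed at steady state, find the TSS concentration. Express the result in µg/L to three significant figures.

8.55 µg/L

Outflow Q = 0.0790 m³/s × 3.156e+07 s/yr = 2.493e+06 m³/yr.
Steady-state CSTR mass balance: W = Q·C + k·V·C, so C = W/(Q + kV).
Q + kV = 2.493e+06 + 4.7·1.46e+09 = 6.864e+09 m³/yr.
C = 58700/6.864e+09 = 8.551e-06 kg/m³ = 0.008551 mg/L = 8.551 µg/L.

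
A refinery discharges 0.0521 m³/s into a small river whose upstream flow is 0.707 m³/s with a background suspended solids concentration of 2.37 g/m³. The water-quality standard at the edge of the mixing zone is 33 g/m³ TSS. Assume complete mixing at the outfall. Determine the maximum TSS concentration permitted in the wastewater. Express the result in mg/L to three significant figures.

449 mg/L

Mass balance: 33·0.7591 = 0.0521·Cₑ + 0.707·2.37.
Cₑ = (25.05 − 1.676) / 0.0521 = 448.7 mg/L.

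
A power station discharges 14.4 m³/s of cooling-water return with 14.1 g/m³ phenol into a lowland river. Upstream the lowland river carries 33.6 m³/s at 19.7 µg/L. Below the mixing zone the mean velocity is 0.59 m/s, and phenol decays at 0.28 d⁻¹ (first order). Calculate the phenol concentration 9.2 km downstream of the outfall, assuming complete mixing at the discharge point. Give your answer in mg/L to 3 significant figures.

4.03 mg/L

19.7 µg/L = 0.0197 mg/L.
After complete mixing, C₀ = (14.4·14.1 + 33.6·0.0197) / 48 = 4.244 mg/L.
Travel time t = 9200 m / 0.59 m/s = 1.559e+04 s = 0.1805 d.
C = 4.244·exp(−0.28·0.1805) = 4.244·0.9507 = 4.035 mg/L.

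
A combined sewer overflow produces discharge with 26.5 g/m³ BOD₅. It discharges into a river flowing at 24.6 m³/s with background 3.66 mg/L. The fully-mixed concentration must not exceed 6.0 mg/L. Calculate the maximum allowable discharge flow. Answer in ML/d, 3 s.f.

Mass balance at complete mixing: C_std·(Q_w + Q_r) = Q_w·C_e + Q_r·C_b.
Rearranging, Q_w = Q_r·(C_std − C_b)/(C_e − C_std) = 24.6·(6 − 3.66) / (26.5 − 6) = 2.808 m³/s.
= 242.6 ML/d.

243 ML/d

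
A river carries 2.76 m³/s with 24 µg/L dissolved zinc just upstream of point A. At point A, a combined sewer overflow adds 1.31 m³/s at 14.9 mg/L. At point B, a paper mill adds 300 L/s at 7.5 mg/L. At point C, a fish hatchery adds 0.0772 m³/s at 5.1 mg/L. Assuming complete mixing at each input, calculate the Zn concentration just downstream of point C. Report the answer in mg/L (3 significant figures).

5.00 mg/L

24 µg/L = 0.024 mg/L.
After input A: C = (2.76·0.024 + 1.31·14.9) / 4.07 = 4.812 mg/L.
300 L/s = 0.3 m³/s.
After input B: C = (4.07·4.812 + 0.3·7.5) / 4.37 = 4.997 mg/L.
After input C: C = (4.37·4.997 + 0.0772·5.1) / 4.447 = 4.998 mg/L.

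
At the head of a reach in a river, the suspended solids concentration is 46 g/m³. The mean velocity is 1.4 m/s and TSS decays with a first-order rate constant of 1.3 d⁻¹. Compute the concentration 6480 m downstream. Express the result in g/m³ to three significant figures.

Travel time t = 6480 m / 1.4 m/s = 6480/1.4 = 4629 s = 0.05357 d.
First-order decay: C = 46·exp(−1.3·0.05357) = 46·0.9327 = 42.91 g/m³.

42.9 g/m³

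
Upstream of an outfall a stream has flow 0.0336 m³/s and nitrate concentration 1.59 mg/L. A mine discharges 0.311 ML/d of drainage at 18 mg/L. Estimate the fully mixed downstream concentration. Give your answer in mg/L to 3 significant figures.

3.18 mg/L

0.311 ML/d = 0.0036 m³/s.
Conservation of mass across the mixing zone: C = (0.0036·18 + 0.0336·1.59) / (0.0036 + 0.0336) = 0.1182/0.0372 = 3.178 mg/L.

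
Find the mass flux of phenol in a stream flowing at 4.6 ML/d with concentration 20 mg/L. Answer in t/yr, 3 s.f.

33.6 t/yr

4.6 ML/d = 0.05324 m³/s.
Mass flux = Q·C = 0.05324 m³/s × 20 g/m³ = 1.065 g/s.
= 1.065 g/s × 31.56 = 33.6 t/yr.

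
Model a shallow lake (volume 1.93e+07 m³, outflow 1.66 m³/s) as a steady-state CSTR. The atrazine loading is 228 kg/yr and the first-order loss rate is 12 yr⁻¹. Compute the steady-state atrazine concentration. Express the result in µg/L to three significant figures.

0.803 µg/L

Outflow Q = 1.66 m³/s × 3.156e+07 s/yr = 5.239e+07 m³/yr.
Steady-state CSTR mass balance: W = Q·C + k·V·C, so C = W/(Q + kV).
Q + kV = 5.239e+07 + 12·1.93e+07 = 2.84e+08 m³/yr.
C = 228/2.84e+08 = 8.029e-07 kg/m³ = 0.0008029 mg/L = 0.8029 µg/L.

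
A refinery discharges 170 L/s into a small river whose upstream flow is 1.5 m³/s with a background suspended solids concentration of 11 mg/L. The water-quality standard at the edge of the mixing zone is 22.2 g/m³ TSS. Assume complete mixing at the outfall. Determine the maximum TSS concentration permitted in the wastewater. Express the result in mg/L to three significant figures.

121 mg/L

170 L/s = 0.17 m³/s.
Mass balance: 22.2·1.67 = 0.17·Cₑ + 1.5·11.
Cₑ = (37.07 − 16.5) / 0.17 = 121 mg/L.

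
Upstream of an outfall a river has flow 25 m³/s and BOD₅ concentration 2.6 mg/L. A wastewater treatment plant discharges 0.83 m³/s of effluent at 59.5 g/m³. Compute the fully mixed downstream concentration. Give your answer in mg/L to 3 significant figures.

Flow-weighted mixing gives C = (0.83·59.5 + 25·2.6) / (0.83 + 25) = 114.4/25.83 = 4.428 mg/L.

4.43 mg/L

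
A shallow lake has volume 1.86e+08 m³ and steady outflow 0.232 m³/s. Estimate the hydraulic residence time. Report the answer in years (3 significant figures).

25.4 yr

Q = 0.232 m³/s × 3.156e+07 s/yr = 7.321e+06 m³/yr.
Hydraulic residence time τ = V/Q = 1.86e+08/7.321e+06 = 25.41 yr.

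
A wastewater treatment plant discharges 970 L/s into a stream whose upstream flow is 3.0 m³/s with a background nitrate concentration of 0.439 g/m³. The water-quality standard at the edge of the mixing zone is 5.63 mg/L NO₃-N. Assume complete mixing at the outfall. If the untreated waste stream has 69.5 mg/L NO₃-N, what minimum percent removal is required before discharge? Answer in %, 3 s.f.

68.8 %

970 L/s = 0.97 m³/s.
Mass balance: 5.63·3.97 = 0.97·Cₑ + 3·0.439.
Cₑ = (22.35 − 1.317) / 0.97 = 21.68 mg/L.
Required removal = 1 − 21.68/69.5 = 68.8 %.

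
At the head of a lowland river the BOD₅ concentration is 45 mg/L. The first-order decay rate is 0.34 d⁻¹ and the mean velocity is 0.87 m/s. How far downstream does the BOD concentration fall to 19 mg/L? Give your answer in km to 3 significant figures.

From C = C₀·e^(−kt), t = ln(C₀/C)/k = ln(45/19)/0.34 = 0.8622/0.34 = 2.536 d.
Distance = v·t = 0.87 m/s × 2.191e+05 s = 1.906e+05 m = 190.6 km.

191 km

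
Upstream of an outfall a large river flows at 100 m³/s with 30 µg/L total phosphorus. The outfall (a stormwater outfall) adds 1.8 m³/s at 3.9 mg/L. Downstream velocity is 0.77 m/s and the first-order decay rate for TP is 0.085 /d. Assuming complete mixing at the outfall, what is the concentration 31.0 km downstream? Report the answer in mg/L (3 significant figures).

0.0946 mg/L

30 µg/L = 0.03 mg/L.
After complete mixing, C₀ = (1.8·3.9 + 100·0.03) / 101.8 = 0.09843 mg/L.
Travel time t = 3.1e+04 m / 0.77 m/s = 4.026e+04 s = 0.466 d.
C = 0.09843·exp(−0.085·0.466) = 0.09843·0.9612 = 0.09461 mg/L.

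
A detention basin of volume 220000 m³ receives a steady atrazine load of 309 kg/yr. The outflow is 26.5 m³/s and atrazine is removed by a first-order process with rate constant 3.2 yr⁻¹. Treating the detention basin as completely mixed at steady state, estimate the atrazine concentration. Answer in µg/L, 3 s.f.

0.369 µg/L

Outflow Q = 26.5 m³/s × 3.156e+07 s/yr = 8.363e+08 m³/yr.
Steady-state CSTR mass balance: W = Q·C + k·V·C, so C = W/(Q + kV).
Q + kV = 8.363e+08 + 3.2·220000 = 8.37e+08 m³/yr.
C = 309/8.37e+08 = 3.692e-07 kg/m³ = 0.0003692 mg/L = 0.3692 µg/L.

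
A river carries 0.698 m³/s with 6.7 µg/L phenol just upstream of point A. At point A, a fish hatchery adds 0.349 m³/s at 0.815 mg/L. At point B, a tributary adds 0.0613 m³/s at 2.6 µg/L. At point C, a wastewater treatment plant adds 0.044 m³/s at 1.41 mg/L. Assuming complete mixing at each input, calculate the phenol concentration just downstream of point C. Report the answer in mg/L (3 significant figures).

0.305 mg/L

6.7 µg/L = 0.0067 mg/L.
After input A: C = (0.698·0.0067 + 0.349·0.815) / 1.047 = 0.2761 mg/L.
2.6 µg/L = 0.0026 mg/L.
After input B: C = (1.047·0.2761 + 0.0613·0.0026) / 1.108 = 0.261 mg/L.
After input C: C = (1.108·0.261 + 0.044·1.41) / 1.152 = 0.3049 mg/L.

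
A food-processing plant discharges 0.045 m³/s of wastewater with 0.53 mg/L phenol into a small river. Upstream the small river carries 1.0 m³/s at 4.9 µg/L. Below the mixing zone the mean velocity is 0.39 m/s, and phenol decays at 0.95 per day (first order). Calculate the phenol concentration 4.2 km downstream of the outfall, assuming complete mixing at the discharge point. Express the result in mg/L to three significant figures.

4.9 µg/L = 0.0049 mg/L.
After complete mixing, C₀ = (0.045·0.53 + 1·0.0049) / 1.045 = 0.02751 mg/L.
Travel time t = 4200 m / 0.39 m/s = 1.077e+04 s = 0.1246 d.
C = 0.02751·exp(−0.95·0.1246) = 0.02751·0.8883 = 0.02444 mg/L.

0.0244 mg/L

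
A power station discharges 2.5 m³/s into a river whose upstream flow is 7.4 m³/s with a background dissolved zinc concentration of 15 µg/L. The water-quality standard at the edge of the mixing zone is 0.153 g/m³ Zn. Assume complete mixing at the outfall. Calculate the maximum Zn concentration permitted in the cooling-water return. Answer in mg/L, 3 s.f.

15 µg/L = 0.015 mg/L.
Mass balance: 0.153·9.9 = 2.5·Cₑ + 7.4·0.015.
Cₑ = (1.515 − 0.111) / 2.5 = 0.5615 mg/L.

0.561 mg/L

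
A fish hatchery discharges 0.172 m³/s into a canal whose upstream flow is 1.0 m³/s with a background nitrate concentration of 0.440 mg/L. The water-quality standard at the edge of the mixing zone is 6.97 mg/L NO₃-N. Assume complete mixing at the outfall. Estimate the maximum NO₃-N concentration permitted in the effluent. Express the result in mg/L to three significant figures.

Mass balance: 6.97·1.172 = 0.172·Cₑ + 1·0.44.
Cₑ = (8.169 − 0.44) / 0.172 = 44.94 mg/L.

44.9 mg/L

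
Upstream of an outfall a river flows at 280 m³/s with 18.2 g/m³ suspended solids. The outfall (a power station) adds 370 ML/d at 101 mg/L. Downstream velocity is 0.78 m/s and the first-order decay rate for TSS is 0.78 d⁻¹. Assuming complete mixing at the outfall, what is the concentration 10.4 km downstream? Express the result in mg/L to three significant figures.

370 ML/d = 4.282 m³/s.
After complete mixing, C₀ = (4.282·101 + 280·18.2) / 284.3 = 19.45 mg/L.
Travel time t = 1.04e+04 m / 0.78 m/s = 1.333e+04 s = 0.1543 d.
C = 19.45·exp(−0.78·0.1543) = 19.45·0.8866 = 17.24 mg/L.

17.2 mg/L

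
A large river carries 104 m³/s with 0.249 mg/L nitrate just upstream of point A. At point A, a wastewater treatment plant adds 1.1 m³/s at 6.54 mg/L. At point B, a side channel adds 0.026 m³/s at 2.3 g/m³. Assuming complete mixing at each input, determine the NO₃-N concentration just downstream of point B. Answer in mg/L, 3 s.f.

After input A: C = (104·0.249 + 1.1·6.54) / 105.1 = 0.3148 mg/L.
After input B: C = (105.1·0.3148 + 0.026·2.3) / 105.1 = 0.3153 mg/L.

0.315 mg/L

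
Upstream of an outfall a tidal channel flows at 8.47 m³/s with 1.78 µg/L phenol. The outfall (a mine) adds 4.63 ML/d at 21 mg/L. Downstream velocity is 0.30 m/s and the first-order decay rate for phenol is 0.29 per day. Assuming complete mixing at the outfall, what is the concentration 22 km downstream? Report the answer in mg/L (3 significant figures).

0.105 mg/L

4.63 ML/d = 0.05359 m³/s.
1.78 µg/L = 0.00178 mg/L.
After complete mixing, C₀ = (0.05359·21 + 8.47·0.00178) / 8.524 = 0.1338 mg/L.
Travel time t = 2.2e+04 m / 0.30 m/s = 7.333e+04 s = 0.8488 d.
C = 0.1338·exp(−0.29·0.8488) = 0.1338·0.7818 = 0.1046 mg/L.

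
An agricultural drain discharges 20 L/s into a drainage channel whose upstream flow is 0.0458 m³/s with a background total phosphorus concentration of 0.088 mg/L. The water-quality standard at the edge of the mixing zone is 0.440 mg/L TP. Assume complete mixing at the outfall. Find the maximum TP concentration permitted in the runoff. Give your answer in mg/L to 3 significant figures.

20 L/s = 0.02 m³/s.
Mass balance: 0.44·0.0658 = 0.02·Cₑ + 0.0458·0.088.
Cₑ = (0.02895 − 0.00403) / 0.02 = 1.246 mg/L.

1.25 mg/L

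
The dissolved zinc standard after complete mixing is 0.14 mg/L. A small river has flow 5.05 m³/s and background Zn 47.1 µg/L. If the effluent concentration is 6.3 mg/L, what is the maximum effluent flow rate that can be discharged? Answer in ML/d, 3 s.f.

47.1 µg/L = 0.0471 mg/L.
Mass balance at complete mixing: C_std·(Q_w + Q_r) = Q_w·C_e + Q_r·C_b.
Rearranging, Q_w = Q_r·(C_std − C_b)/(C_e − C_std) = 5.05·(0.14 − 0.0471) / (6.3 − 0.14) = 0.07616 m³/s.
= 6.58 ML/d.

6.58 ML/d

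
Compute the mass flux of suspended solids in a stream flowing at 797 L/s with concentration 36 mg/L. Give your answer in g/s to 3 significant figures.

797 L/s = 0.797 m³/s.
Mass flux = Q·C = 0.797 m³/s × 36 g/m³ = 28.69 g/s.

28.7 g/s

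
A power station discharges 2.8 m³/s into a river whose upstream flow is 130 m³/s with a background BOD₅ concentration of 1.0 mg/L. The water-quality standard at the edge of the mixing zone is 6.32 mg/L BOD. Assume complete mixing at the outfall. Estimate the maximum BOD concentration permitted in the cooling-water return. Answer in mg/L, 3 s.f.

253 mg/L

Mass balance: 6.32·132.8 = 2.8·Cₑ + 130·1.
Cₑ = (839.3 − 130) / 2.8 = 253.3 mg/L.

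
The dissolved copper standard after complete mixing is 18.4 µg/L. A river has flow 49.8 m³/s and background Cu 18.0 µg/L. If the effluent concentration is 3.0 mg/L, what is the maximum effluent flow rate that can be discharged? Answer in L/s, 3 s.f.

6.68 L/s

18.0 µg/L = 0.018 mg/L.
18.4 µg/L = 0.0184 mg/L.
Mass balance at complete mixing: C_std·(Q_w + Q_r) = Q_w·C_e + Q_r·C_b.
Rearranging, Q_w = Q_r·(C_std − C_b)/(C_e − C_std) = 49.8·(0.0184 − 0.018) / (3 − 0.0184) = 0.006681 m³/s.
= 6.681 L/s.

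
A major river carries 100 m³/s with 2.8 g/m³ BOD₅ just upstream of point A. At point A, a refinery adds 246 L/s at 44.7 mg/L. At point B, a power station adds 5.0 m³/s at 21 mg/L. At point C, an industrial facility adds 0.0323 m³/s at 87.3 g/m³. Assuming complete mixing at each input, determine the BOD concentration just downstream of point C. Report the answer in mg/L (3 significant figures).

3.79 mg/L

246 L/s = 0.246 m³/s.
After input A: C = (100·2.8 + 0.246·44.7) / 100.2 = 2.903 mg/L.
After input B: C = (100.2·2.903 + 5·21) / 105.2 = 3.763 mg/L.
After input C: C = (105.2·3.763 + 0.0323·87.3) / 105.3 = 3.788 mg/L.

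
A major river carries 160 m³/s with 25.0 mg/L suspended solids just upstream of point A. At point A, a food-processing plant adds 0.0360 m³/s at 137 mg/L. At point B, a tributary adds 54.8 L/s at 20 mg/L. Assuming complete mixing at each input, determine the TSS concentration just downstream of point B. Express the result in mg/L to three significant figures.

25.0 mg/L

After input A: C = (160·25 + 0.036·137) / 160 = 25.03 mg/L.
54.8 L/s = 0.0548 m³/s.
After input B: C = (160·25.03 + 0.0548·20) / 160.1 = 25.02 mg/L.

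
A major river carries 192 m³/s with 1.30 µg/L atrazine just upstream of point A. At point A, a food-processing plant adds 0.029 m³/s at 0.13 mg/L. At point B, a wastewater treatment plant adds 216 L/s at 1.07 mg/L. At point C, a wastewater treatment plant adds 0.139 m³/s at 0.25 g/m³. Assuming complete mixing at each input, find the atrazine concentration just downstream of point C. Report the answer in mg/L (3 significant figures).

1.30 µg/L = 0.0013 mg/L.
After input A: C = (192·0.0013 + 0.029·0.13) / 192 = 0.001319 mg/L.
216 L/s = 0.216 m³/s.
After input B: C = (192·0.001319 + 0.216·1.07) / 192.2 = 0.00252 mg/L.
After input C: C = (192.2·0.00252 + 0.139·0.25) / 192.4 = 0.002699 mg/L.

0.00270 mg/L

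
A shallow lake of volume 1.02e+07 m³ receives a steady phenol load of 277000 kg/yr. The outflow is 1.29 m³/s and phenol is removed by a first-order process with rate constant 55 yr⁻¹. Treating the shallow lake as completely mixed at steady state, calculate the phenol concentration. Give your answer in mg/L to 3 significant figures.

0.460 mg/L

Outflow Q = 1.29 m³/s × 3.156e+07 s/yr = 4.071e+07 m³/yr.
Steady-state CSTR mass balance: W = Q·C + k·V·C, so C = W/(Q + kV).
Q + kV = 4.071e+07 + 55·1.02e+07 = 6.017e+08 m³/yr.
C = 277000/6.017e+08 = 0.0004604 kg/m³ = 0.4604 mg/L.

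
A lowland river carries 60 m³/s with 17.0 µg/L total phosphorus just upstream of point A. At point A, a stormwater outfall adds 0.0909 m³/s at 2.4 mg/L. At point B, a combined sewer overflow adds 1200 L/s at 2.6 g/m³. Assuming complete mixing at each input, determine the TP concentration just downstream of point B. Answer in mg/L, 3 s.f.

0.0711 mg/L

17.0 µg/L = 0.017 mg/L.
After input A: C = (60·0.017 + 0.0909·2.4) / 60.09 = 0.0206 mg/L.
1200 L/s = 1.2 m³/s.
After input B: C = (60.09·0.0206 + 1.2·2.6) / 61.29 = 0.07111 mg/L.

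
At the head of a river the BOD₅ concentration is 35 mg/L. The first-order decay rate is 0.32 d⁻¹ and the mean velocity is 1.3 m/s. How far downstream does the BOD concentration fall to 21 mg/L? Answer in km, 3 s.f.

From C = C₀·e^(−kt), t = ln(C₀/C)/k = ln(35/21)/0.32 = 0.5108/0.32 = 1.596 d.
Distance = v·t = 1.3 m/s × 1.379e+05 s = 1.793e+05 m = 179.3 km.

179 km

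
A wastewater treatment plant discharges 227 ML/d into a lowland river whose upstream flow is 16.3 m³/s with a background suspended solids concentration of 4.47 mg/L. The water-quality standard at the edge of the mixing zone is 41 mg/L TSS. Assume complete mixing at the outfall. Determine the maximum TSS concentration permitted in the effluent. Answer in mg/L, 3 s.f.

268 mg/L

227 ML/d = 2.627 m³/s.
Mass balance: 41·18.93 = 2.627·Cₑ + 16.3·4.47.
Cₑ = (776 − 72.86) / 2.627 = 267.6 mg/L.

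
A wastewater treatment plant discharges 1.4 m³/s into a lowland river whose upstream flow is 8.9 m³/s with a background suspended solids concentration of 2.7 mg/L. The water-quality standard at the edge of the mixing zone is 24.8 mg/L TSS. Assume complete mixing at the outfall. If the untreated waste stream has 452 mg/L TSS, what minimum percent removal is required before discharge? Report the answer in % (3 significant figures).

63.4 %

Mass balance: 24.8·10.3 = 1.4·Cₑ + 8.9·2.7.
Cₑ = (255.4 − 24.03) / 1.4 = 165.3 mg/L.
Required removal = 1 − 165.3/452 = 63.43 %.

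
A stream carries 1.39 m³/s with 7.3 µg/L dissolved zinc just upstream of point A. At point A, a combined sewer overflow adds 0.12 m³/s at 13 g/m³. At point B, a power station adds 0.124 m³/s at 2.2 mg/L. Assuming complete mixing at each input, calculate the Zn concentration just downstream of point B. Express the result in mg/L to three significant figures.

1.13 mg/L

7.3 µg/L = 0.0073 mg/L.
After input A: C = (1.39·0.0073 + 0.12·13) / 1.51 = 1.04 mg/L.
After input B: C = (1.51·1.04 + 0.124·2.2) / 1.634 = 1.128 mg/L.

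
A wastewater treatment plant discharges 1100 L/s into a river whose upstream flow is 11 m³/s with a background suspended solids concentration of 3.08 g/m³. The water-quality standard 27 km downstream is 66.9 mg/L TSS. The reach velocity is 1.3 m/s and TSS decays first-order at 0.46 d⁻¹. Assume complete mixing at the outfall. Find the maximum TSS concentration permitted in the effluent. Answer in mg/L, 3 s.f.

1100 L/s = 1.1 m³/s.
Travel time to the compliance point: t = 2.7e+04/1.3 = 2.077e+04 s = 0.2404 d; decay factor exp(−0.46·0.2404) = 0.8953.
So the concentration just after mixing may be at most 66.9/0.8953 = 74.72 mg/L.
Mass balance: 74.72·12.1 = 1.1·Cₑ + 11·3.08.
Cₑ = (904.1 − 33.88) / 1.1 = 791.1 mg/L.

791 mg/L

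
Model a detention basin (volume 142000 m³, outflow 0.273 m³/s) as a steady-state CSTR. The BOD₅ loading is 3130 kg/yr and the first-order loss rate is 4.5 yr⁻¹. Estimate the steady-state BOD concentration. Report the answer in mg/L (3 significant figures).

0.338 mg/L

Outflow Q = 0.273 m³/s × 3.156e+07 s/yr = 8.615e+06 m³/yr.
Steady-state CSTR mass balance: W = Q·C + k·V·C, so C = W/(Q + kV).
Q + kV = 8.615e+06 + 4.5·142000 = 9.254e+06 m³/yr.
C = 3130/9.254e+06 = 0.0003382 kg/m³ = 0.3382 mg/L.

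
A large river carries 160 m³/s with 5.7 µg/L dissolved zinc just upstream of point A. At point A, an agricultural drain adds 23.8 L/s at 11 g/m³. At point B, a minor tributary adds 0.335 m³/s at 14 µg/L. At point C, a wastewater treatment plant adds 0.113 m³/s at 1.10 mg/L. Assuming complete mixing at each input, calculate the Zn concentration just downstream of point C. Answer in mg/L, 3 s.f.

0.00812 mg/L

5.7 µg/L = 0.0057 mg/L.
23.8 L/s = 0.0238 m³/s.
After input A: C = (160·0.0057 + 0.0238·11) / 160 = 0.007335 mg/L.
14 µg/L = 0.014 mg/L.
After input B: C = (160·0.007335 + 0.335·0.014) / 160.4 = 0.007349 mg/L.
After input C: C = (160.4·0.007349 + 0.113·1.1) / 160.5 = 0.008118 mg/L.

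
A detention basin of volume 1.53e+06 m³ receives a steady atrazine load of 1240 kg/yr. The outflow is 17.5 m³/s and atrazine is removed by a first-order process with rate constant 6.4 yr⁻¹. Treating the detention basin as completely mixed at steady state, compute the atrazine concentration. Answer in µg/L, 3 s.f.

Outflow Q = 17.5 m³/s × 3.156e+07 s/yr = 5.523e+08 m³/yr.
Steady-state CSTR mass balance: W = Q·C + k·V·C, so C = W/(Q + kV).
Q + kV = 5.523e+08 + 6.4·1.53e+06 = 5.62e+08 m³/yr.
C = 1240/5.62e+08 = 2.206e-06 kg/m³ = 0.002206 mg/L = 2.206 µg/L.

2.21 µg/L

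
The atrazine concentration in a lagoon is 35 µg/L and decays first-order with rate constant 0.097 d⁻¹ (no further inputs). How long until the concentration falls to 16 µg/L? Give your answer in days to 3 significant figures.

8.07 d

t = ln(C₀/C)/k = ln(35/16)/0.097 = 0.7828/0.097 = 8.07 d.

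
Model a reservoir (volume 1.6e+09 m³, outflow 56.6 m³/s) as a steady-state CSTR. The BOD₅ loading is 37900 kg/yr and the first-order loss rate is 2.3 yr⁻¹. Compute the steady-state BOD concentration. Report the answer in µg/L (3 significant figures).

Outflow Q = 56.6 m³/s × 3.156e+07 s/yr = 1.786e+09 m³/yr.
Steady-state CSTR mass balance: W = Q·C + k·V·C, so C = W/(Q + kV).
Q + kV = 1.786e+09 + 2.3·1.6e+09 = 5.466e+09 m³/yr.
C = 37900/5.466e+09 = 6.934e-06 kg/m³ = 0.006934 mg/L = 6.934 µg/L.

6.93 µg/L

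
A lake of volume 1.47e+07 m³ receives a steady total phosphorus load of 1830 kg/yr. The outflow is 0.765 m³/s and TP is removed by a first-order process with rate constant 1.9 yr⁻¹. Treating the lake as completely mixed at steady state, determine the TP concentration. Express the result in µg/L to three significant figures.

35.1 µg/L

Outflow Q = 0.765 m³/s × 3.156e+07 s/yr = 2.414e+07 m³/yr.
Steady-state CSTR mass balance: W = Q·C + k·V·C, so C = W/(Q + kV).
Q + kV = 2.414e+07 + 1.9·1.47e+07 = 5.207e+07 m³/yr.
C = 1830/5.207e+07 = 3.514e-05 kg/m³ = 0.03514 mg/L = 35.14 µg/L.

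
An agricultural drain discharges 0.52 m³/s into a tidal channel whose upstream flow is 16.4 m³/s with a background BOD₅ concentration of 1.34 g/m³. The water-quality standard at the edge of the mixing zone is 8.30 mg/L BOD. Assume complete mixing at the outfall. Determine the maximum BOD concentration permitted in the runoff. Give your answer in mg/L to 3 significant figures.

Mass balance: 8.3·16.92 = 0.52·Cₑ + 16.4·1.34.
Cₑ = (140.4 − 21.98) / 0.52 = 227.8 mg/L.

228 mg/L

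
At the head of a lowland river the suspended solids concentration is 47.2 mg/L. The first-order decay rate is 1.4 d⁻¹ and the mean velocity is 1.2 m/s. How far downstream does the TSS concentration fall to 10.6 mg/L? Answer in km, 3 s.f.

From C = C₀·e^(−kt), t = ln(C₀/C)/k = ln(47.2/10.6)/1.4 = 1.494/1.4 = 1.067 d.
Distance = v·t = 1.2 m/s × 9.217e+04 s = 1.106e+05 m = 110.6 km.

111 km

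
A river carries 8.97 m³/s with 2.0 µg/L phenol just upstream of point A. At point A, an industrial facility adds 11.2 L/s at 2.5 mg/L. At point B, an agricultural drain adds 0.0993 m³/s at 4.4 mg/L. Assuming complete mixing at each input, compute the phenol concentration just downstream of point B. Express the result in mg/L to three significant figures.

0.0532 mg/L

2.0 µg/L = 0.002 mg/L.
11.2 L/s = 0.0112 m³/s.
After input A: C = (8.97·0.002 + 0.0112·2.5) / 8.981 = 0.005115 mg/L.
After input B: C = (8.981·0.005115 + 0.0993·4.4) / 9.081 = 0.05318 mg/L.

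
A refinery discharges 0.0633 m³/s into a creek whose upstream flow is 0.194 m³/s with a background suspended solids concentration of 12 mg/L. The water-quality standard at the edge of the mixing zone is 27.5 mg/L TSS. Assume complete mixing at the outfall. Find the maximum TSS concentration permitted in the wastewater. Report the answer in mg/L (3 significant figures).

75.0 mg/L

Mass balance: 27.5·0.2573 = 0.0633·Cₑ + 0.194·12.
Cₑ = (7.076 − 2.328) / 0.0633 = 75 mg/L.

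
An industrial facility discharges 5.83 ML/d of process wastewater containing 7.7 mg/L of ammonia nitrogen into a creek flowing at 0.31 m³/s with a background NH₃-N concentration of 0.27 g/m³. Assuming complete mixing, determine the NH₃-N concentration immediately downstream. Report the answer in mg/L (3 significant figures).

1.60 mg/L

5.83 ML/d = 0.06748 m³/s.
Flow-weighted mixing gives C = (0.06748·7.7 + 0.31·0.27) / (0.06748 + 0.31) = 0.6033/0.3775 = 1.598 mg/L.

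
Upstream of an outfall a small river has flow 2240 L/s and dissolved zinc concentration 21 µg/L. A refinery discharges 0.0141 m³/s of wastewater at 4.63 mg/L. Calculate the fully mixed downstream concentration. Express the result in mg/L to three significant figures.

0.0498 mg/L

2240 L/s = 2.24 m³/s.
21 µg/L = 0.021 mg/L.
By mass balance at complete mixing, C = (0.0141·4.63 + 2.24·0.021) / (0.0141 + 2.24) = 0.1123/2.254 = 0.04983 mg/L.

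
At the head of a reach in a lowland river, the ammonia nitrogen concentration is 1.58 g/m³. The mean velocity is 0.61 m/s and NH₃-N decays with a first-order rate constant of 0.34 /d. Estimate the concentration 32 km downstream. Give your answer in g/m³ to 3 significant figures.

1.29 g/m³

Travel time t = 32 km / 0.61 m/s = 3.2e+04/0.61 = 5.246e+04 s = 0.6072 d.
First-order decay: C = 1.58·exp(−0.34·0.6072) = 1.58·0.8135 = 1.285 g/m³.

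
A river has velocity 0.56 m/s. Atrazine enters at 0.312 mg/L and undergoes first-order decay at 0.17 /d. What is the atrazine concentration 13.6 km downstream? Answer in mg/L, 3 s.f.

0.297 mg/L

Travel time t = 13.6 km / 0.56 m/s = 1.36e+04/0.56 = 2.429e+04 s = 0.2811 d.
First-order decay: C = 0.312·exp(−0.17·0.2811) = 0.312·0.9533 = 0.2974 mg/L.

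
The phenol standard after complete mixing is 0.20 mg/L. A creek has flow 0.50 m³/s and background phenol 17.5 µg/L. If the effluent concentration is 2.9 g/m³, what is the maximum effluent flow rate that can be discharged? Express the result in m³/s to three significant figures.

17.5 µg/L = 0.0175 mg/L.
Mass balance at complete mixing: C_std·(Q_w + Q_r) = Q_w·C_e + Q_r·C_b.
Rearranging, Q_w = Q_r·(C_std − C_b)/(C_e − C_std) = 0.50·(0.2 − 0.0175) / (2.9 − 0.2) = 0.0338 m³/s.

0.0338 m³/s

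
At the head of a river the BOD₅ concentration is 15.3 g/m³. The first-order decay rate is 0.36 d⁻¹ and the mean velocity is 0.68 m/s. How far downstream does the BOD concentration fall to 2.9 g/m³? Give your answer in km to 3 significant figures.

From C = C₀·e^(−kt), t = ln(C₀/C)/k = ln(15.3/2.9)/0.36 = 1.663/0.36 = 4.62 d.
Distance = v·t = 0.68 m/s × 3.992e+05 s = 2.714e+05 m = 271.4 km.

271 km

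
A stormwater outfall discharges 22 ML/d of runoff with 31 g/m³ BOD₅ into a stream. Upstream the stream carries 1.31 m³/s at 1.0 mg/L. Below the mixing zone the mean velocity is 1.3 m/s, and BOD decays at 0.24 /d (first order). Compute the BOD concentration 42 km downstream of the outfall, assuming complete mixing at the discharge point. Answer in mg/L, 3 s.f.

22 ML/d = 0.2546 m³/s.
After complete mixing, C₀ = (0.2546·31 + 1.31·1) / 1.565 = 5.882 mg/L.
Travel time t = 4.2e+04 m / 1.3 m/s = 3.231e+04 s = 0.3739 d.
C = 5.882·exp(−0.24·0.3739) = 5.882·0.9142 = 5.377 mg/L.

5.38 mg/L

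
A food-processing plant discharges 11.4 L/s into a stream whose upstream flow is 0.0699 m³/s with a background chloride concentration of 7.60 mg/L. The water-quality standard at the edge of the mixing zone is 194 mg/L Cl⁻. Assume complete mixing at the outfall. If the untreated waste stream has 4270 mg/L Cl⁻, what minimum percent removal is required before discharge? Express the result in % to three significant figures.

68.7 %

11.4 L/s = 0.0114 m³/s.
Mass balance: 194·0.0813 = 0.0114·Cₑ + 0.0699·7.6.
Cₑ = (15.77 − 0.5312) / 0.0114 = 1337 mg/L.
Required removal = 1 − 1337/4270 = 68.69 %.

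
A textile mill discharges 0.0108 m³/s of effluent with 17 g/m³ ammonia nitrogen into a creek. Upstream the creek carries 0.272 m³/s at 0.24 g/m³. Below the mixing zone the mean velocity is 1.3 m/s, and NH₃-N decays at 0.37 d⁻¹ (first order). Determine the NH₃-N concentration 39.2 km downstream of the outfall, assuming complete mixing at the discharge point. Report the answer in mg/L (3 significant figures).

0.773 mg/L

After complete mixing, C₀ = (0.0108·17 + 0.272·0.24) / 0.2828 = 0.8801 mg/L.
Travel time t = 3.92e+04 m / 1.3 m/s = 3.015e+04 s = 0.349 d.
C = 0.8801·exp(−0.37·0.349) = 0.8801·0.8789 = 0.7734 mg/L.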